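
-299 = -299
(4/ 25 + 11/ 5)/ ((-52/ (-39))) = 177/ 100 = 1.77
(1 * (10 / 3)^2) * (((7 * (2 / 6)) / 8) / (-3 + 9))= 175 / 324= 0.54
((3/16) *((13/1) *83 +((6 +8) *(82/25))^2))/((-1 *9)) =-664093/10000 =-66.41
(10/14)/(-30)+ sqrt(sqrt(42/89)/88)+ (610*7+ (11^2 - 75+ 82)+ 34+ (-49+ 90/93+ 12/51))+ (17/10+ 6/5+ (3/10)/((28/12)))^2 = 4393.44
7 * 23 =161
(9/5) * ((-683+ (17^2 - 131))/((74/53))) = -676.82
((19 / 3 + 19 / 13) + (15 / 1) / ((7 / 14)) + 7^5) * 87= 19051463 / 13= 1465497.15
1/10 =0.10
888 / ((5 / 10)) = 1776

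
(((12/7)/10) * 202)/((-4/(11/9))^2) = 12221/3780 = 3.23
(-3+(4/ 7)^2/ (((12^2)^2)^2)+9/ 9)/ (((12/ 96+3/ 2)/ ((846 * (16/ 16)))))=-123780980689/ 118879488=-1041.23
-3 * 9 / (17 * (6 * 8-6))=-9 / 238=-0.04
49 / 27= 1.81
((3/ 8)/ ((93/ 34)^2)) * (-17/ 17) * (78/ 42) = -3757/ 40362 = -0.09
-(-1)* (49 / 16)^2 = 9.38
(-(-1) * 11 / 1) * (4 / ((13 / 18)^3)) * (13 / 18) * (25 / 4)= 89100 / 169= 527.22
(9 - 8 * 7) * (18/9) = -94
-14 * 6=-84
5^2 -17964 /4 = -4466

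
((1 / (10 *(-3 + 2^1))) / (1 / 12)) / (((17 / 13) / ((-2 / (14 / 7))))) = 78 / 85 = 0.92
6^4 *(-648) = -839808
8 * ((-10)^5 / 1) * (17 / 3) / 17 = -266666.67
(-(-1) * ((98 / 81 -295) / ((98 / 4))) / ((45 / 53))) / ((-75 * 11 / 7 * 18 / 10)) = 2522482 / 37889775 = 0.07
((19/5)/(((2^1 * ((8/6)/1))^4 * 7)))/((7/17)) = 0.03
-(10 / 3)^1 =-10 / 3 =-3.33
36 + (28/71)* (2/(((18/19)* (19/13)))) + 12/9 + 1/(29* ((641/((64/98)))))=22061073868/582040179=37.90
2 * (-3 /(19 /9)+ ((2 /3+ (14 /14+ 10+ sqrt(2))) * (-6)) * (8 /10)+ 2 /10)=-128.02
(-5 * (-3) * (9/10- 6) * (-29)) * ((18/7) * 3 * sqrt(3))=29642.56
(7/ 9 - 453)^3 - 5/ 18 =-134838286405/ 1458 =-92481677.92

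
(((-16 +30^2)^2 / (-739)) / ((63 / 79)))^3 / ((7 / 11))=-2588138714123796659032064 / 706403762194851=-3663823513.74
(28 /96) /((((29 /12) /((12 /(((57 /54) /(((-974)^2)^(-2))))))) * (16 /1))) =0.00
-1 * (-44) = 44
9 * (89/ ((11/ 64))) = 4660.36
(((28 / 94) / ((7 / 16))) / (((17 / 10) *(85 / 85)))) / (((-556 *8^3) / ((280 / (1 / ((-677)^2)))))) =-80207575 / 444244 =-180.55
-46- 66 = -112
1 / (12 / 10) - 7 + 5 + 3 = 11 / 6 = 1.83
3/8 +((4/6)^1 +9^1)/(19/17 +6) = 5033/2904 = 1.73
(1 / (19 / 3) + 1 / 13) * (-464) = -26912 / 247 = -108.96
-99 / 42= -33 / 14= -2.36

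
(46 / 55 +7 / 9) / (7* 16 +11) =799 / 60885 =0.01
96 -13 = 83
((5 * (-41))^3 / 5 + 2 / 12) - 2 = -10338161 / 6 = -1723026.83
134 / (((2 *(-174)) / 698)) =-23383 / 87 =-268.77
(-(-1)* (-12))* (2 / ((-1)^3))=24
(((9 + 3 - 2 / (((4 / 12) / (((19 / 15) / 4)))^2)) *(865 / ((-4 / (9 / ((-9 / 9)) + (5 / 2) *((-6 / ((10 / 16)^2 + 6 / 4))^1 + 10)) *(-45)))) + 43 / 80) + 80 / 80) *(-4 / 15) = -172810271 / 1633500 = -105.79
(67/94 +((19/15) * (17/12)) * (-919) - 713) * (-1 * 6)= 19977289/1410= 14168.29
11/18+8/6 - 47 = -811/18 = -45.06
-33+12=-21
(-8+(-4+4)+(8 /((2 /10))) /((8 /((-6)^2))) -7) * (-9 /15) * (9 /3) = -297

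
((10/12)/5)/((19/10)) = 5/57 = 0.09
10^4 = 10000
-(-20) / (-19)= -20 / 19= -1.05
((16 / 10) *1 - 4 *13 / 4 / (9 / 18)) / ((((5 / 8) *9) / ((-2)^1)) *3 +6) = 1952 / 195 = 10.01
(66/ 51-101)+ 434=5683/ 17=334.29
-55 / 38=-1.45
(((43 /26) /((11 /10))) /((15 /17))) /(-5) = -731 /2145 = -0.34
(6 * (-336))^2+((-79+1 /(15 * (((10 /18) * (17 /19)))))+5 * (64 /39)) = 67363871998 /16575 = 4064185.34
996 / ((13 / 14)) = 13944 / 13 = 1072.62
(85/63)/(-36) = -85/2268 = -0.04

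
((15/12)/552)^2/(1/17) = 425/4875264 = 0.00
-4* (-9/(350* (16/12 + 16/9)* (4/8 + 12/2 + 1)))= 27/6125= 0.00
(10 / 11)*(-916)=-9160 / 11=-832.73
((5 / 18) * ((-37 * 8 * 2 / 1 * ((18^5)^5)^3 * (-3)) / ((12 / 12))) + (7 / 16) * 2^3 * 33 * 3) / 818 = 8429950796253787672492251000000000000000000000000000000000000000000000000000000000000000000000.00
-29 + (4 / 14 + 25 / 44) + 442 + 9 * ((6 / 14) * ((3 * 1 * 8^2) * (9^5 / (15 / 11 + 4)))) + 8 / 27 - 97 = 571485899561 / 70092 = 8153368.42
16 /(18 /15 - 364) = -40 /907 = -0.04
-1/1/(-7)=0.14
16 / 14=8 / 7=1.14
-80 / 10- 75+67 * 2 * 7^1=855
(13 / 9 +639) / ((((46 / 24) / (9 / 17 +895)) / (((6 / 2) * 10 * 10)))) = 35100454400 / 391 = 89770983.12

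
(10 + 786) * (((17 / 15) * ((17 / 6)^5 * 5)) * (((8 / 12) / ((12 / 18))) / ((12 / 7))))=33623633617 / 69984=480447.44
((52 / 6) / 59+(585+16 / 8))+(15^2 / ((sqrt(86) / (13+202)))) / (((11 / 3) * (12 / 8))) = 103925 / 177+1125 * sqrt(86) / 11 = 1535.59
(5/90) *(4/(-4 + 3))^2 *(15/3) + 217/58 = 8.19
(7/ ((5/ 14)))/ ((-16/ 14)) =-343/ 20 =-17.15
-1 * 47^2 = -2209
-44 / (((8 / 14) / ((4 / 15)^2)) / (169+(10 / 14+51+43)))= -1443.98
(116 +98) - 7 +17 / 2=431 / 2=215.50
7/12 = 0.58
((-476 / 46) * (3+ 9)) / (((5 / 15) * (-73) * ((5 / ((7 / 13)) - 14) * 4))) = -4998 / 18469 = -0.27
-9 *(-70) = 630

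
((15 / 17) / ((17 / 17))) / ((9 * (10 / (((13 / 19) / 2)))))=13 / 3876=0.00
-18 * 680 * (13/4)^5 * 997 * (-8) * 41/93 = 3870222710055/248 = 15605736734.09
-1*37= -37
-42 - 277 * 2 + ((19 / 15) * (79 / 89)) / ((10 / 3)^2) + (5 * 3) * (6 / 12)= -26183747 / 44500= -588.40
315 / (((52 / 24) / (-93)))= -175770 / 13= -13520.77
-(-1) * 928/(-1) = -928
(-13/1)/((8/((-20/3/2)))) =65/12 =5.42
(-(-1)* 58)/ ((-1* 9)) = -58/ 9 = -6.44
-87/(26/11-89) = 957/953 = 1.00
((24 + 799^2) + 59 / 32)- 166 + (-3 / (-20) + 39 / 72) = 306365537 / 480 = 638261.54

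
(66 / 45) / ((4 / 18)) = 33 / 5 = 6.60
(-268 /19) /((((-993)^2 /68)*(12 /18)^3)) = -6834 /2081659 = -0.00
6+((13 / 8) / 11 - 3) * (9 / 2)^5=-14804403 / 2816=-5257.25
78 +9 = 87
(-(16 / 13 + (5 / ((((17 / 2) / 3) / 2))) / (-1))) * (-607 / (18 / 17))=-154178 / 117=-1317.76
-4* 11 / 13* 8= -27.08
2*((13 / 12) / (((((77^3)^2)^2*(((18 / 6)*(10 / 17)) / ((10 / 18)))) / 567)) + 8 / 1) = 397164695057952764781213 / 24822793441122047798812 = 16.00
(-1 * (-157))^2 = 24649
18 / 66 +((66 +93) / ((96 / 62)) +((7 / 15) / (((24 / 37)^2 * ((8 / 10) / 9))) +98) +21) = 1980533 / 8448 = 234.44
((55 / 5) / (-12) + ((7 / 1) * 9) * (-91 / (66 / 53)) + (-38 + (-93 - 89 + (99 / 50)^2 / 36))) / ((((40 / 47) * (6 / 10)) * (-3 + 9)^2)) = -74829243461 / 285120000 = -262.45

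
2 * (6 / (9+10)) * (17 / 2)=102 / 19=5.37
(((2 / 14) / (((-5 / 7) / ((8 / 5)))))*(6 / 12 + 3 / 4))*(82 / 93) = -164 / 465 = -0.35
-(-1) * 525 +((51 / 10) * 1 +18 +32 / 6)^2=1200109 / 900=1333.45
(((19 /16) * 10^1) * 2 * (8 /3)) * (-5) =-950 /3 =-316.67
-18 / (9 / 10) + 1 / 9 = -179 / 9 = -19.89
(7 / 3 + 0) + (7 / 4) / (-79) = 2191 / 948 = 2.31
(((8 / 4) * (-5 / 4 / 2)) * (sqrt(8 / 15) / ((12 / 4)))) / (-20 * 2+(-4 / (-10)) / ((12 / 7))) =0.01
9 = 9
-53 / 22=-2.41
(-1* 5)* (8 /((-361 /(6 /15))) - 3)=5431 /361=15.04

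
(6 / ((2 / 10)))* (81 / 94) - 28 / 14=1121 / 47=23.85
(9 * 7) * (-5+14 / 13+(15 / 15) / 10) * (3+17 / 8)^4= -88477402671 / 532480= -166160.99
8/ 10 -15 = -71/ 5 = -14.20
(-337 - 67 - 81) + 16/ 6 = -1447/ 3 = -482.33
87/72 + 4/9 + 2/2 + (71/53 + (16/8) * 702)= 1407.99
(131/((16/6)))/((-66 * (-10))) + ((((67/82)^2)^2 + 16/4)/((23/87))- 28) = -1270748204697/114386805280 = -11.11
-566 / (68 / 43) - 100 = -15569 / 34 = -457.91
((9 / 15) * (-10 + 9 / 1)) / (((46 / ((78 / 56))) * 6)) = -39 / 12880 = -0.00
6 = 6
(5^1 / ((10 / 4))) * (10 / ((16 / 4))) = 5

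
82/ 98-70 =-3389/ 49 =-69.16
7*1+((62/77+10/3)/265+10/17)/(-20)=72531649/10406550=6.97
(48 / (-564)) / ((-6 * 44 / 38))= 19 / 1551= 0.01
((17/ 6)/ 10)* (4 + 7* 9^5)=7026899/ 60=117114.98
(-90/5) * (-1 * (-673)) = -12114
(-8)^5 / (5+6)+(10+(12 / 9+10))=-97600 / 33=-2957.58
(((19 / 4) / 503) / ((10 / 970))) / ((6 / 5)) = 9215 / 12072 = 0.76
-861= -861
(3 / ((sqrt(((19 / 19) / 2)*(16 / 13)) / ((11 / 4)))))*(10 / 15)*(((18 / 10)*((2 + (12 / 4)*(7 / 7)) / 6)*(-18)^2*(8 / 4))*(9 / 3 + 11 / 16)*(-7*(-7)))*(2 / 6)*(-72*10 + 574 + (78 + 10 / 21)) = -86966649*sqrt(26) / 16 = -27715290.02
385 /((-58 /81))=-31185 /58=-537.67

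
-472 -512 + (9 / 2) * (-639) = -7719 / 2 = -3859.50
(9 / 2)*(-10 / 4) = -45 / 4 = -11.25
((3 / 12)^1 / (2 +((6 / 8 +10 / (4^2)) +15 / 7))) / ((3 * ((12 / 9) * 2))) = 7 / 1236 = 0.01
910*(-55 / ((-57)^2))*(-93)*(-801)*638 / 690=-8810011210 / 8303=-1061063.62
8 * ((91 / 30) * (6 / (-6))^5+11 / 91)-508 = -725224 / 1365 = -531.30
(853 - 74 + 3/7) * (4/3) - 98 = 19766/21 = 941.24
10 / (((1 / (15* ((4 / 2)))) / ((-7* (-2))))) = 4200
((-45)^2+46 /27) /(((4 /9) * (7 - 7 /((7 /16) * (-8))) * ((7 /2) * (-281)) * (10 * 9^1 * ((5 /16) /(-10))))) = 437768 /2389905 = 0.18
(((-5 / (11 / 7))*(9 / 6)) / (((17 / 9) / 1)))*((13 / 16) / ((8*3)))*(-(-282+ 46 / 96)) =-18445245 / 765952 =-24.08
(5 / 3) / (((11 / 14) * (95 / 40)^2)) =4480 / 11913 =0.38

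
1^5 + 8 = 9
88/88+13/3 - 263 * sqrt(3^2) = -2351/3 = -783.67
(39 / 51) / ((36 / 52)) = 169 / 153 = 1.10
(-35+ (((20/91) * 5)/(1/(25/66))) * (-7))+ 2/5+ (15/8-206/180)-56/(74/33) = -117630683/1904760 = -61.76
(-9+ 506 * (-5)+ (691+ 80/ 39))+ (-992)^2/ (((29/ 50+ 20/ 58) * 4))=4605221176/ 17433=264166.88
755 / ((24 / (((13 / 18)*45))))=49075 / 48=1022.40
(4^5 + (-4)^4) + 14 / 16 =10247 / 8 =1280.88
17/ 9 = 1.89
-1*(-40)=40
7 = 7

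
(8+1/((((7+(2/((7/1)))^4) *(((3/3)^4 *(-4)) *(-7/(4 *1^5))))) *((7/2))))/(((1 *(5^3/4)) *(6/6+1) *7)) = 269364/14720125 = 0.02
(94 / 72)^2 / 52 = 0.03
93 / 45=31 / 15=2.07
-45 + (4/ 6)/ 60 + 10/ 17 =-67933/ 1530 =-44.40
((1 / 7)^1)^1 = 1 / 7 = 0.14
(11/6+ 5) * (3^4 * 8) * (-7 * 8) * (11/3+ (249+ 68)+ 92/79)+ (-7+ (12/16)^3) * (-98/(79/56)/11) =-277398020333/3476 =-79803803.32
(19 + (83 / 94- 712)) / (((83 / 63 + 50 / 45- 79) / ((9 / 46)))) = 4098717 / 2317664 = 1.77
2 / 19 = 0.11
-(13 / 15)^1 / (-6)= 13 / 90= 0.14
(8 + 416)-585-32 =-193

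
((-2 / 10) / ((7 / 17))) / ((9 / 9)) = -17 / 35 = -0.49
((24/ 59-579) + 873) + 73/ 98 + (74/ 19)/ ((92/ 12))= 747053383/ 2526734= 295.66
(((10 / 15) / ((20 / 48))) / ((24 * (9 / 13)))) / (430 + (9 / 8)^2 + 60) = 832 / 4244535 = 0.00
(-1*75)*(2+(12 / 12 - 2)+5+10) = -1200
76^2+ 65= 5841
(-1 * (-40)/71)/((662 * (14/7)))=0.00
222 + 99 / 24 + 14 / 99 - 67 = 126139 / 792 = 159.27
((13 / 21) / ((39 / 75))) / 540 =5 / 2268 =0.00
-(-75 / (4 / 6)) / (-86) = -225 / 172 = -1.31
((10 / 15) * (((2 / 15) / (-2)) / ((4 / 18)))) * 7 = -7 / 5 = -1.40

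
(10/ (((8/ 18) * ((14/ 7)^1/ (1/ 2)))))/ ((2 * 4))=45/ 64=0.70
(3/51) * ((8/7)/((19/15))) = 120/2261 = 0.05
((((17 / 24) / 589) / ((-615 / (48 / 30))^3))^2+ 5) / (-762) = -13198173221148261866456261869 / 2011401598902995108447753906250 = -0.01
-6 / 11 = -0.55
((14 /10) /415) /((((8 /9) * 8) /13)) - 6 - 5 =-1459981 /132800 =-10.99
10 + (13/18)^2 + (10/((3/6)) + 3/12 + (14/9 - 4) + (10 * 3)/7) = 36983/1134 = 32.61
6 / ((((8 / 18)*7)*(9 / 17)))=51 / 14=3.64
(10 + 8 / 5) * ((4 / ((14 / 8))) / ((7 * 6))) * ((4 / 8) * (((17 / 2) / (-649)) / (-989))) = 1972 / 471767835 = 0.00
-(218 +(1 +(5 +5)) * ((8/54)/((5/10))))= -5974/27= -221.26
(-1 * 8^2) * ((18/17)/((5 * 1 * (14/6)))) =-5.81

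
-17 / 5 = -3.40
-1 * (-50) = 50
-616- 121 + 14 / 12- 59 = -4769 / 6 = -794.83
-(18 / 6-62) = 59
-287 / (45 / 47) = -13489 / 45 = -299.76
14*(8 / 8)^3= 14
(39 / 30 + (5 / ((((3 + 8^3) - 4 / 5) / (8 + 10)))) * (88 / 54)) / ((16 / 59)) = 7213871 / 1234080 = 5.85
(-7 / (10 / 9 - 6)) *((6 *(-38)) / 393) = -1197 / 1441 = -0.83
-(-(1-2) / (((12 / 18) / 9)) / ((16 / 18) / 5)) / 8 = -1215 / 128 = -9.49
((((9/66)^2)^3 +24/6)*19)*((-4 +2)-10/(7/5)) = -8616886555/12400927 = -694.86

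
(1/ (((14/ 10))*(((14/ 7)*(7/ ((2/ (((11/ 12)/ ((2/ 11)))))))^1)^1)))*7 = 0.14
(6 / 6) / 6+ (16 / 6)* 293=1563 / 2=781.50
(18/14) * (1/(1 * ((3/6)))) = 18/7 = 2.57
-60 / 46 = -30 / 23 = -1.30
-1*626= -626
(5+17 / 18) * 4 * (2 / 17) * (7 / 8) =749 / 306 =2.45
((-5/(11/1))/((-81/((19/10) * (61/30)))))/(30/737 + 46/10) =77653/16622172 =0.00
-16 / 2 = -8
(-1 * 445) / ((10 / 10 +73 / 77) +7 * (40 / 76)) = -130207 / 1648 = -79.01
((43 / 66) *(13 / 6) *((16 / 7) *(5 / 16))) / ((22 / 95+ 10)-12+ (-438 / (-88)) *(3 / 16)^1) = -98800 / 81837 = -1.21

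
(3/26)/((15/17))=17/130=0.13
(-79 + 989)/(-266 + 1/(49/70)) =-3185/926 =-3.44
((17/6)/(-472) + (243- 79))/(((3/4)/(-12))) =-464431/177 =-2623.90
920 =920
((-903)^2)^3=542158788145462929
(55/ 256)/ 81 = 55/ 20736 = 0.00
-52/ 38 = -1.37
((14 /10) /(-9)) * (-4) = 28 /45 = 0.62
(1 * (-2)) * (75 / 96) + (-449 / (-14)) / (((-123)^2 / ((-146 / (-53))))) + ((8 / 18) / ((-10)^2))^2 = -786348388459 / 505157310000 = -1.56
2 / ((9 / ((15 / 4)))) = 5 / 6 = 0.83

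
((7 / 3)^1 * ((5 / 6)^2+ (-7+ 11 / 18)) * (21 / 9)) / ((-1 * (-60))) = -2009 / 3888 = -0.52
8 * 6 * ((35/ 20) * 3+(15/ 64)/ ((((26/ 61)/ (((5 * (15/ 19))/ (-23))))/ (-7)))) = 283.71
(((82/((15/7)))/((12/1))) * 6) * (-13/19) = -3731/285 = -13.09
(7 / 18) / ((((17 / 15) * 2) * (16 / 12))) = 0.13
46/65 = 0.71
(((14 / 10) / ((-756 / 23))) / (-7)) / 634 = 23 / 2396520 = 0.00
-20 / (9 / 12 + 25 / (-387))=-30960 / 1061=-29.18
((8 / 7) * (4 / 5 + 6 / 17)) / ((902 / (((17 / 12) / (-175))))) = -0.00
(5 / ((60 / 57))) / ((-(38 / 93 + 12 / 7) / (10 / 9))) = -2.49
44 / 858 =2 / 39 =0.05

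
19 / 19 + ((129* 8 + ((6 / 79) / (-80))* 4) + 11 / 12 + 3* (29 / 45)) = 1636637 / 1580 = 1035.85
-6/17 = -0.35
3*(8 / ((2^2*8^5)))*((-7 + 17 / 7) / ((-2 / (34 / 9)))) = 17 / 10752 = 0.00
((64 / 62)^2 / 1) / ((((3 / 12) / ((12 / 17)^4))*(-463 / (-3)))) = 254803968 / 37162084303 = 0.01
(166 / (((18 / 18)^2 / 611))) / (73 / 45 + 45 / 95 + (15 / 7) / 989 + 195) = 514.60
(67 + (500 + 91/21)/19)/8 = 1333/114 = 11.69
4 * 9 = 36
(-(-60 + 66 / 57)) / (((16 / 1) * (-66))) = -559 / 10032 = -0.06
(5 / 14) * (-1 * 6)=-15 / 7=-2.14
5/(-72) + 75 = 5395/72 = 74.93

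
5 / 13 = 0.38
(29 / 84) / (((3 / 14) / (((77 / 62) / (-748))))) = -203 / 75888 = -0.00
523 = 523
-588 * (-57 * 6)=201096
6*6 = 36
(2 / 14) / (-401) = -1 / 2807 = -0.00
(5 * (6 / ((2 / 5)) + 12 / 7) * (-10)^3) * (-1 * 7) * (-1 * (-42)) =24570000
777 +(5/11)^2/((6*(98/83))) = 55284071/71148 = 777.03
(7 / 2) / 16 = 7 / 32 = 0.22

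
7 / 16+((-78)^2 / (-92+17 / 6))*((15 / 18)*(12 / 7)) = -1162885 / 11984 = -97.04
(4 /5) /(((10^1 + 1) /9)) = 36 /55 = 0.65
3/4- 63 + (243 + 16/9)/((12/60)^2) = 218059/36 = 6057.19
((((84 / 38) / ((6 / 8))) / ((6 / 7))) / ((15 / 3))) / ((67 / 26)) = 5096 / 19095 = 0.27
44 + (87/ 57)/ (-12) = 10003/ 228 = 43.87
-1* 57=-57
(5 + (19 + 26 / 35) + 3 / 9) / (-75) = -0.33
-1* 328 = -328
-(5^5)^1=-3125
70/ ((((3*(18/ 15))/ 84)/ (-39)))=-63700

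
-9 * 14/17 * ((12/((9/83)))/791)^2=-220448/1519511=-0.15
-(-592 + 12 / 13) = 7684 / 13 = 591.08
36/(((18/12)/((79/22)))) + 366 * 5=1916.18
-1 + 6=5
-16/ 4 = -4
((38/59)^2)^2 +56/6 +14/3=171728190/12117361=14.17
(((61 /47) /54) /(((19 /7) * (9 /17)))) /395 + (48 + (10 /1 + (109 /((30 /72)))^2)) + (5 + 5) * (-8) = 58639555610683 /857146050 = 68412.56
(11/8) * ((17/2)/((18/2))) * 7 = 1309/144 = 9.09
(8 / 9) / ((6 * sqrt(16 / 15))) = sqrt(15) / 27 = 0.14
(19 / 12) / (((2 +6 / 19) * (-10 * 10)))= -361 / 52800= -0.01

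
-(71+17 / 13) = -940 / 13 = -72.31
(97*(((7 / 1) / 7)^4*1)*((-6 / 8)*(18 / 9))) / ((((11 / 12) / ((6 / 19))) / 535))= -26816.56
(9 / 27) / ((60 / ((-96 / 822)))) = -4 / 6165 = -0.00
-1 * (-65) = 65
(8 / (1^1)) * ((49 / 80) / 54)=49 / 540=0.09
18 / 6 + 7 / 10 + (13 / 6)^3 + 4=17.87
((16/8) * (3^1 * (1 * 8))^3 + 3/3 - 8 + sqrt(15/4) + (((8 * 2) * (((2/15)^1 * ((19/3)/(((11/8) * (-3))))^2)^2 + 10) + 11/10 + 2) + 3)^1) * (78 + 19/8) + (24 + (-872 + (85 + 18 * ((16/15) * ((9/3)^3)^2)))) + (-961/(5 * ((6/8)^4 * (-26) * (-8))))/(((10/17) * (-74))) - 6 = 643 * sqrt(15)/16 + 373983451032619861601/166336805091600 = 2248506.22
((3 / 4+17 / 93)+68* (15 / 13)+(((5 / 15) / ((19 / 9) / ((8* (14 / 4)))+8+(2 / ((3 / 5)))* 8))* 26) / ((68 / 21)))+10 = 89.47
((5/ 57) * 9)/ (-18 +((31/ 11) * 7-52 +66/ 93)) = -5115/ 321119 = -0.02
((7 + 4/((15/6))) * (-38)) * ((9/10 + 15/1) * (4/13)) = -1598.81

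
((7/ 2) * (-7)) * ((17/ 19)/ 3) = -833/ 114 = -7.31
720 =720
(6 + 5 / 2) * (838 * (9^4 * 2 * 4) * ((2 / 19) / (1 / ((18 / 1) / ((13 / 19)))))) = 1035337912.62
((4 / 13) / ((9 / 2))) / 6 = 4 / 351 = 0.01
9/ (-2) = -9/ 2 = -4.50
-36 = -36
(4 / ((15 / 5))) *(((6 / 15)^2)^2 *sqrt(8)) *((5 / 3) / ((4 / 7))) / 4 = 56 *sqrt(2) / 1125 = 0.07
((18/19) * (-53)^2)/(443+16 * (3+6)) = 50562/11153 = 4.53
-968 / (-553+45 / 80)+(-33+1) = -267360 / 8839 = -30.25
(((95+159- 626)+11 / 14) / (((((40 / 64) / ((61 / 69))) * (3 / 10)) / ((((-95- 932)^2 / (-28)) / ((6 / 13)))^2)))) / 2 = -59600654760550558993 / 10224144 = -5829402907524.64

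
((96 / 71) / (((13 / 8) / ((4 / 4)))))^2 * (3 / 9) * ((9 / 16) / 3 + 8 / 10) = 970752 / 4259645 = 0.23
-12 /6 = -2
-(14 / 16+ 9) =-79 / 8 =-9.88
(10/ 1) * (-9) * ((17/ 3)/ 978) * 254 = -21590/ 163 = -132.45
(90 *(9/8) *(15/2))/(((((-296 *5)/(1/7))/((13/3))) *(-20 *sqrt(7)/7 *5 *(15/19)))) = 6669 *sqrt(7)/1657600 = 0.01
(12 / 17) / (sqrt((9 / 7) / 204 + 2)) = 24 * sqrt(113645) / 16235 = 0.50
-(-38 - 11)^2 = -2401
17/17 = 1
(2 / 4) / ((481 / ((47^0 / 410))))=1 / 394420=0.00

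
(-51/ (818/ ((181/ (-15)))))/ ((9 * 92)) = 3077/ 3386520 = 0.00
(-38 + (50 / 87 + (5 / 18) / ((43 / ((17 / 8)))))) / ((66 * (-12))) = 6717919 / 142217856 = 0.05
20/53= 0.38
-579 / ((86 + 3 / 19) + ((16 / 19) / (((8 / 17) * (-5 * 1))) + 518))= -0.96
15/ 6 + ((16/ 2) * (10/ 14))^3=129715/ 686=189.09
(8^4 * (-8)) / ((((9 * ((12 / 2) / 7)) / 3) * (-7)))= 16384 / 9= 1820.44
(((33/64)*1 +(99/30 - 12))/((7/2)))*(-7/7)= 2619/1120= 2.34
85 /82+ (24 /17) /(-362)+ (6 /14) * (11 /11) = 2580869 /1766198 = 1.46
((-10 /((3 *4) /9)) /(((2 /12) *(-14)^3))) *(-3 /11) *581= -2.60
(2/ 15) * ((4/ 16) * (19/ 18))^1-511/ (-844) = 36497/ 56970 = 0.64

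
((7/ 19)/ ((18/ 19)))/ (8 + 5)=0.03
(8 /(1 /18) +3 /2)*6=873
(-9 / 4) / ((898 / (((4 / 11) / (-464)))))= 9 / 4583392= 0.00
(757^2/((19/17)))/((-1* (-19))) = 9741833/361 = 26985.69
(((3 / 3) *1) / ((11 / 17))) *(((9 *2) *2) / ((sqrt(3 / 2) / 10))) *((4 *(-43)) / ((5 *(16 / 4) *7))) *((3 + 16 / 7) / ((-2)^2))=-162282 *sqrt(6) / 539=-737.49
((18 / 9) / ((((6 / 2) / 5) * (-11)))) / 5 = -2 / 33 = -0.06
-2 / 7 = -0.29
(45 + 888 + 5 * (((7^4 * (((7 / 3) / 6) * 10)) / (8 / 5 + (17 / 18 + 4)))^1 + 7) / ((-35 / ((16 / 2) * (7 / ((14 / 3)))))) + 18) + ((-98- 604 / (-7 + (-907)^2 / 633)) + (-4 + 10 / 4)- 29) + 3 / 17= -13400426918753 / 8192816834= -1635.63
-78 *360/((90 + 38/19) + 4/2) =-14040/47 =-298.72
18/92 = 9/46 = 0.20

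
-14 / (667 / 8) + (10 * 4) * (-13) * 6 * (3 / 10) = -624424 / 667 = -936.17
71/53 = 1.34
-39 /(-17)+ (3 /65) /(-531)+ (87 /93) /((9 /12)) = 21471638 /6063135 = 3.54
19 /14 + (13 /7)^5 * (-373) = -276938959 /33614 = -8238.80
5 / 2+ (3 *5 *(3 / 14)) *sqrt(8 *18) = 575 / 14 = 41.07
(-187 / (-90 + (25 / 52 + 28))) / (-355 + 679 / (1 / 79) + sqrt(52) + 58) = 129679264 / 2275754431629-4862 * sqrt(13) / 2275754431629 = 0.00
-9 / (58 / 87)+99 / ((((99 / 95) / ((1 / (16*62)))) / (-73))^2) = -1267107311 / 97422336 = -13.01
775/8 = 96.88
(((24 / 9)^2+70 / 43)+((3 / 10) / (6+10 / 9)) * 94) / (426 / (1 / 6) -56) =1573343 / 309600000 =0.01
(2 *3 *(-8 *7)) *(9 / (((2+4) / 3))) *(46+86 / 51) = -1225728 / 17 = -72101.65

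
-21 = -21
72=72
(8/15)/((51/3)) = 8/255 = 0.03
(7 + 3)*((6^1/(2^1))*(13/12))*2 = 65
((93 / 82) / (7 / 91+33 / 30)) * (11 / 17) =22165 / 35547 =0.62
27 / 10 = 2.70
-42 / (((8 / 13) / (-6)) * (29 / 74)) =30303 / 29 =1044.93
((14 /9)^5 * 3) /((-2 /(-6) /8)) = 4302592 /6561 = 655.78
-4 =-4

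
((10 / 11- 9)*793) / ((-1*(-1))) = -70577 / 11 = -6416.09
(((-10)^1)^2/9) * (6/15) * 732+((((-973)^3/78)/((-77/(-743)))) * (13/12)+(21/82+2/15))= -20043414566837/162360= -123450446.95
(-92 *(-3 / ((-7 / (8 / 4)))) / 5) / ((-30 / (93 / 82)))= 4278 / 7175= 0.60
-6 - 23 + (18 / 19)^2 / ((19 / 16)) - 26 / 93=-18194945 / 637887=-28.52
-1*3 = -3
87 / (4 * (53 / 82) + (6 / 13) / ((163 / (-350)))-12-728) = -2519491 / 21383982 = -0.12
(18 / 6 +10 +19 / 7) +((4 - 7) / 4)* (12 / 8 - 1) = 859 / 56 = 15.34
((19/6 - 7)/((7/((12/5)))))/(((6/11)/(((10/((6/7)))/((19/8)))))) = -2024/171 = -11.84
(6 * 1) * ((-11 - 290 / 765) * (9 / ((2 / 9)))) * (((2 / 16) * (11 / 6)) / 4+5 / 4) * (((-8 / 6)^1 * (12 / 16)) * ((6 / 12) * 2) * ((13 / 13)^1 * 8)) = 3932919 / 136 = 28918.52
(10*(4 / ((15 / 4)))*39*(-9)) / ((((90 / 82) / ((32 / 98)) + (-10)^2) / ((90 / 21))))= -14736384 / 94927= -155.24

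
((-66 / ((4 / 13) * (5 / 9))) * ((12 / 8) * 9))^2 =10867437009 / 400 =27168592.52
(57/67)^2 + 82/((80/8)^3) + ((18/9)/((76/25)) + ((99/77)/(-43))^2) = 5658649202781/3863724945500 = 1.46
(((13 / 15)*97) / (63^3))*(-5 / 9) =-0.00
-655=-655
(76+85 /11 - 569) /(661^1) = -5338 /7271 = -0.73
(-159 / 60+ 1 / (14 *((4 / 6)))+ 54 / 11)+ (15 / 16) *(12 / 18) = 9213 / 3080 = 2.99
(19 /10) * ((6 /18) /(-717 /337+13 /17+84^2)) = 108851 /1212480480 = 0.00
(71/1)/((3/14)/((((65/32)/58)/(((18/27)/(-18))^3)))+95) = 211953105/283598297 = 0.75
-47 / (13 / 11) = -517 / 13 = -39.77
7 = 7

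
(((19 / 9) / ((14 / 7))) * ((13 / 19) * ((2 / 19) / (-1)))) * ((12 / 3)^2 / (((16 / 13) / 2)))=-338 / 171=-1.98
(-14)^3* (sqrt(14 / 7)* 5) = -19403.01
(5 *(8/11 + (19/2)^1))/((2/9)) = 10125/44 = 230.11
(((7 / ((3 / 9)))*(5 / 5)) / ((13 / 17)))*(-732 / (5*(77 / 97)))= -3621204 / 715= -5064.62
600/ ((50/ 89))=1068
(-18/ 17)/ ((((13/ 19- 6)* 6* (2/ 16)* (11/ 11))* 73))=456/ 125341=0.00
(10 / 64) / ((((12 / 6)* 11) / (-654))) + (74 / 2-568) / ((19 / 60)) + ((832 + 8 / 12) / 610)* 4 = -1676.03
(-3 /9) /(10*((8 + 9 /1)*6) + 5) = -1 /3075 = -0.00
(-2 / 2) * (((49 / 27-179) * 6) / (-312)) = -3.41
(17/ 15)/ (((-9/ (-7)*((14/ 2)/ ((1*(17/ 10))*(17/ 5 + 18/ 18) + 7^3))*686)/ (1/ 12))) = 74477/ 13891500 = 0.01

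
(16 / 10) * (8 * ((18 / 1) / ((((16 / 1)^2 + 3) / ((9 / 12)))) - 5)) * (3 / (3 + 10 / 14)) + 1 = -120619 / 2405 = -50.15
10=10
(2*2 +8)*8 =96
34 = 34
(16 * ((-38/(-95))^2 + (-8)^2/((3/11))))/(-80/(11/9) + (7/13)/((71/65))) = -220079552/3805125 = -57.84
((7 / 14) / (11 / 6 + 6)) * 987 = 63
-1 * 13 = -13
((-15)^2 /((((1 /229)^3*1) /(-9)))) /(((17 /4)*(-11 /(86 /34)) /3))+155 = 12548193098845 /3179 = 3947213934.84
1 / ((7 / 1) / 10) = 10 / 7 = 1.43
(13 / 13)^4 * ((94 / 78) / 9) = 47 / 351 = 0.13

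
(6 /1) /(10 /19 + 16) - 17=-2612 /157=-16.64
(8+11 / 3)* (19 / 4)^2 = 12635 / 48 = 263.23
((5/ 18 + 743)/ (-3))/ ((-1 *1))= 13379/ 54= 247.76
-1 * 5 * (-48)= 240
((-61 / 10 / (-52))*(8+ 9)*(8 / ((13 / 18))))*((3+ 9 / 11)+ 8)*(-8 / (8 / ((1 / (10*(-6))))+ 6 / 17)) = 282064 / 64779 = 4.35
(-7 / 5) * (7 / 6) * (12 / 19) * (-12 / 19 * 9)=10584 / 1805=5.86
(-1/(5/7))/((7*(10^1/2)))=-1/25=-0.04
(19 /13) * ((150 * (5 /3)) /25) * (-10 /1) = -1900 /13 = -146.15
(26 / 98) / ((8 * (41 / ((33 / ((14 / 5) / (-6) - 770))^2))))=245025 / 165126508456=0.00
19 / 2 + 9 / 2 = 14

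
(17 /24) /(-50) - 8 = -9617 /1200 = -8.01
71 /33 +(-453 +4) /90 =-2809 /990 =-2.84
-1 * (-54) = 54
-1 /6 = -0.17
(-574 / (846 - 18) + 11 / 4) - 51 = -40525 / 828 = -48.94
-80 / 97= -0.82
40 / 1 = 40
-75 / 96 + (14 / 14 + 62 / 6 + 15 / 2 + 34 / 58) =51889 / 2784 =18.64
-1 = -1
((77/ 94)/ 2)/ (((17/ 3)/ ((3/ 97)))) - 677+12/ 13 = -2724686459/ 4030156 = -676.07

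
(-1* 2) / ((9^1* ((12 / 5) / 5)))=-25 / 54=-0.46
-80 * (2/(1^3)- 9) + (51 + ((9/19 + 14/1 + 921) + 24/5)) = 1551.27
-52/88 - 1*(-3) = 53/22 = 2.41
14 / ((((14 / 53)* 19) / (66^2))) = 230868 / 19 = 12150.95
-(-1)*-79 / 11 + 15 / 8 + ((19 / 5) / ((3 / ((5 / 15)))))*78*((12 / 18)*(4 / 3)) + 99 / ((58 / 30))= 25898999 / 344520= 75.17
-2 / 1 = -2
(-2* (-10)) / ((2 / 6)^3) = 540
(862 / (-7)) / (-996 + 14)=431 / 3437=0.13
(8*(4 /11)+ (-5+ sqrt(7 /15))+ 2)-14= -155 /11+ sqrt(105) /15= -13.41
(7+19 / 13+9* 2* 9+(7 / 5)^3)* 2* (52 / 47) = 2251672 / 5875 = 383.26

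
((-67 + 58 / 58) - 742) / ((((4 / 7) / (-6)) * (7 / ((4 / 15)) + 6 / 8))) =2828 / 9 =314.22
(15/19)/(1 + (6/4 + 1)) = 30/133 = 0.23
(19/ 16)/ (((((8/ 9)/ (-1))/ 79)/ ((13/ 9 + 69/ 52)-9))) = 4375415/ 6656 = 657.36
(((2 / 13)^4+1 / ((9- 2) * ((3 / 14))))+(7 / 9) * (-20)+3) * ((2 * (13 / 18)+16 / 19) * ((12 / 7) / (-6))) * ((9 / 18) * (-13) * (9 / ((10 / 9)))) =-408.91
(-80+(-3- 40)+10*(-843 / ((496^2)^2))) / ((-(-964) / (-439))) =1634053766954001 / 29172506427392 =56.01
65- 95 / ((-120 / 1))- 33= 787 / 24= 32.79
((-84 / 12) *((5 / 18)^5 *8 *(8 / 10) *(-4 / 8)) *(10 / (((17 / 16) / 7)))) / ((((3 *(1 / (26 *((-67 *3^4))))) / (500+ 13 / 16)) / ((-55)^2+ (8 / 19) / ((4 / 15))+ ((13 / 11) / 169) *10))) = -150229496959718750 / 863379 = -174001796383.42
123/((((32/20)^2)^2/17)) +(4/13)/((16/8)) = 16997567/53248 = 319.22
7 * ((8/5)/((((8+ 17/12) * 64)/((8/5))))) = 84/2825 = 0.03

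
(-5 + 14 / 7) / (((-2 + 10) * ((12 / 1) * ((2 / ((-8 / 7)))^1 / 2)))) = 1 / 28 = 0.04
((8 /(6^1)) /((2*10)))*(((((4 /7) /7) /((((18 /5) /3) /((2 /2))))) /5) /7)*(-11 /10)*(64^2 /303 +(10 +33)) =-7535 /935361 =-0.01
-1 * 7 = -7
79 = 79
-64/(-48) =4/3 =1.33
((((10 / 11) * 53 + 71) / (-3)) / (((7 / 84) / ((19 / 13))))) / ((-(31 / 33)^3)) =325510812 / 387283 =840.50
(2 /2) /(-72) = -1 /72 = -0.01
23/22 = 1.05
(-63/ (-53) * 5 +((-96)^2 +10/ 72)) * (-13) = -228744529/ 1908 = -119887.07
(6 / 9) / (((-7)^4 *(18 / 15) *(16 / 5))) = 25 / 345744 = 0.00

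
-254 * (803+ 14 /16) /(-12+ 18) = -816737 /24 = -34030.71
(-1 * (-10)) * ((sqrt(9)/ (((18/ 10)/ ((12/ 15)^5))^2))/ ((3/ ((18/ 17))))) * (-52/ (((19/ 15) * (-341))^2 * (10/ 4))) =-436207616/ 11150257765625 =-0.00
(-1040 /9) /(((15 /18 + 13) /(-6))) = 4160 /83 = 50.12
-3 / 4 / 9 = -1 / 12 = -0.08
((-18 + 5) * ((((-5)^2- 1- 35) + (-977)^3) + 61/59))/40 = 303086823.96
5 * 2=10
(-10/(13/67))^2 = 448900/169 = 2656.21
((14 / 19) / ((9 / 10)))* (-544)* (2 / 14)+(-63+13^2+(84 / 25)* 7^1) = 281698 / 4275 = 65.89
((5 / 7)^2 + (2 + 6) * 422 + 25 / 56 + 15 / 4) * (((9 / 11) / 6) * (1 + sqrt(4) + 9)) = 11927133 / 2156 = 5532.07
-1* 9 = -9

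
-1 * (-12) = 12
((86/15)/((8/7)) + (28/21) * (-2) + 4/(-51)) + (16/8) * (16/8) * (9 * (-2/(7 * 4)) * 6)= -93941/7140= -13.16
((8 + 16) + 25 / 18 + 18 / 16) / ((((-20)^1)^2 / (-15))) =-1909 / 1920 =-0.99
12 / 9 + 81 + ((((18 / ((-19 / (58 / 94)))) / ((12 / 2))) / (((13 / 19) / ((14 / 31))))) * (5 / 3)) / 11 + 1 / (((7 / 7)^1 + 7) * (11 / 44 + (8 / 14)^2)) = 11659820779 / 141261978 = 82.54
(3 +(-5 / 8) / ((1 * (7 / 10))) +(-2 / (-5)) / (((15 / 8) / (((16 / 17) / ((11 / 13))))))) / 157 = 920659 / 61653900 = 0.01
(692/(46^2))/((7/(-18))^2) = 56052/25921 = 2.16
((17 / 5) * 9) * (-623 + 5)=-94554 / 5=-18910.80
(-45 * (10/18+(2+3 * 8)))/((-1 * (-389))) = -1195/389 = -3.07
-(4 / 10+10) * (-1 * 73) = 3796 / 5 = 759.20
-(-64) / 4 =16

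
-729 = -729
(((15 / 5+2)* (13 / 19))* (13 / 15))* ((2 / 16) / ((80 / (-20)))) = -0.09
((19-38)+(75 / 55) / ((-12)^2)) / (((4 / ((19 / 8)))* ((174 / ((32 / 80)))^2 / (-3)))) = 190513 / 1065715200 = 0.00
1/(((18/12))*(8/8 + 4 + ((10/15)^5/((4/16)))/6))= 0.13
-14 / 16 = -7 / 8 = -0.88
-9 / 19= -0.47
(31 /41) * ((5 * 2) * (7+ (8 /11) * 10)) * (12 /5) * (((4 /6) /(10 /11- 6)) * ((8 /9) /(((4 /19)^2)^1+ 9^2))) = -28111792 /75570831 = -0.37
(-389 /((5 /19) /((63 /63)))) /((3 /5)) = -7391 /3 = -2463.67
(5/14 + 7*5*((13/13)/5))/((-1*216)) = -103/3024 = -0.03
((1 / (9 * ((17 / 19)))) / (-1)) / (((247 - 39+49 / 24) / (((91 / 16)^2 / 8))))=-157339 / 65815296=-0.00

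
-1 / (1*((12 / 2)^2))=-1 / 36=-0.03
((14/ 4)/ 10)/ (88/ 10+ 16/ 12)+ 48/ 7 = 29331/ 4256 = 6.89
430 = 430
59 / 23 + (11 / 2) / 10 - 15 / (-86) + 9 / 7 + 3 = 1048883 / 138460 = 7.58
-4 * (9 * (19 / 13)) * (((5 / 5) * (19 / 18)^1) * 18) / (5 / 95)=-246924 / 13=-18994.15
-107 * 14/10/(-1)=749/5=149.80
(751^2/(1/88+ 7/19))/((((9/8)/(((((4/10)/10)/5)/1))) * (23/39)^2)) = 1274949076544/41989375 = 30363.61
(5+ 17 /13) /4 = 41 /26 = 1.58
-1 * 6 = -6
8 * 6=48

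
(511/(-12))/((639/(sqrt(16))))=-511/1917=-0.27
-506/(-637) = 506/637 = 0.79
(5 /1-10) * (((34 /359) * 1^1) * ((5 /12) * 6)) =-425 /359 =-1.18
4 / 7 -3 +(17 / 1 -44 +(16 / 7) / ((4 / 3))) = -194 / 7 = -27.71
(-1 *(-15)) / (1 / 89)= 1335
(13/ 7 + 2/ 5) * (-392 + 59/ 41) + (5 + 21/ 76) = -95566617/ 109060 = -876.28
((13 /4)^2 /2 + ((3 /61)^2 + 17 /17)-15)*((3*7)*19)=-414110529 /119072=-3477.82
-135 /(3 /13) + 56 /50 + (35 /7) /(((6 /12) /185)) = 31653 /25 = 1266.12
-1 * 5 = -5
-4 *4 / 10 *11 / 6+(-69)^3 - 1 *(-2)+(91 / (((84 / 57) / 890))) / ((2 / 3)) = -14764421 / 60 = -246073.68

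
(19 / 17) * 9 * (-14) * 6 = -14364 / 17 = -844.94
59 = 59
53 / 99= 0.54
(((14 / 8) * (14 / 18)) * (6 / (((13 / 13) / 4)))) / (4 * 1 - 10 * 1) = -49 / 9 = -5.44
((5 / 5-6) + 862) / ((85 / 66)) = 56562 / 85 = 665.44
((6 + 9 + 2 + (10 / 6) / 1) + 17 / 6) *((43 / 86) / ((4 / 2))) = 43 / 8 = 5.38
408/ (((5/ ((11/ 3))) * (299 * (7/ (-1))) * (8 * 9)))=-187/ 94185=-0.00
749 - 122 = 627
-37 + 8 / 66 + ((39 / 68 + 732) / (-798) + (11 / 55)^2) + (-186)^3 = -96025345575221 / 14922600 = -6434893.76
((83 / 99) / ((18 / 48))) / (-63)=-0.04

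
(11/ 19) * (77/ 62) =847/ 1178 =0.72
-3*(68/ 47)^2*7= -97104/ 2209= -43.96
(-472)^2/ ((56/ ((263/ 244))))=1831006/ 427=4288.07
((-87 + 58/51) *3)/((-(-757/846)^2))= 3134120364/9741833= 321.72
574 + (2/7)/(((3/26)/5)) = 12314/21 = 586.38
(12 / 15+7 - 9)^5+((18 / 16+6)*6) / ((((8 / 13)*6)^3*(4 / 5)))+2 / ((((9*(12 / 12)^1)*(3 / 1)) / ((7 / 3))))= -20800714691 / 16588800000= -1.25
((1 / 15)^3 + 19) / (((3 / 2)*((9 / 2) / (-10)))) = -513008 / 18225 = -28.15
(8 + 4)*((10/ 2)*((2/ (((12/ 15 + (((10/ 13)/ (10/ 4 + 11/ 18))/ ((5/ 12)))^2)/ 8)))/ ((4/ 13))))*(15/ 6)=40369875/ 5963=6770.06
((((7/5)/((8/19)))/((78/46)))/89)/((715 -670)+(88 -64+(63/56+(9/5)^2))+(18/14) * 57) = 107065/712634481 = 0.00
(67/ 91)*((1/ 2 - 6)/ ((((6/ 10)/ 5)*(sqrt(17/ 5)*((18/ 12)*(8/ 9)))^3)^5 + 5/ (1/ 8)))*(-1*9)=336554380655186832882463932037353515625/ 294304374818409096948385833978039407728 - 1028596324524886022400000000000000000*sqrt(85)/ 18394023426150568559274114623627462983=0.63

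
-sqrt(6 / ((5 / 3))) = -3 * sqrt(10) / 5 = -1.90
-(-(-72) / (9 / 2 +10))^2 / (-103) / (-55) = -20736 / 4764265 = -0.00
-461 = -461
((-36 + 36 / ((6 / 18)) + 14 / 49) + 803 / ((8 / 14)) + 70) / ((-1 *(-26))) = 43331 / 728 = 59.52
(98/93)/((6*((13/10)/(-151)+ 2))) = 73990/838953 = 0.09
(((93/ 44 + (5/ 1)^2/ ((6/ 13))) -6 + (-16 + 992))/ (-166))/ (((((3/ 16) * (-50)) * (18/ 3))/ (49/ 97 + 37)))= 246418111/ 59778675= 4.12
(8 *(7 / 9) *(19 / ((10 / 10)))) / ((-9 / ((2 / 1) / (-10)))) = 1064 / 405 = 2.63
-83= -83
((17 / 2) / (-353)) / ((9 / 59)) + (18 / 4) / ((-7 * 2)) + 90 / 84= 7525 / 12708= 0.59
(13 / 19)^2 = 169 / 361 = 0.47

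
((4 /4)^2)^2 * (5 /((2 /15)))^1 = 75 /2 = 37.50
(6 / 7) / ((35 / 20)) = 24 / 49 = 0.49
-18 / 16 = -9 / 8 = -1.12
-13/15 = -0.87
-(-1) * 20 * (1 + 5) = 120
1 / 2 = 0.50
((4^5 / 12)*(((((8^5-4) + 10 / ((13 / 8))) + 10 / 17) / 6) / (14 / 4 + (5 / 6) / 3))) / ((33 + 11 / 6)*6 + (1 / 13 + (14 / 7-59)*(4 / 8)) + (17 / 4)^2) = 7416150016 / 11940613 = 621.09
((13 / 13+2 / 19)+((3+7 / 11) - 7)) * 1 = -472 / 209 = -2.26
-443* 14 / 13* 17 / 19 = -105434 / 247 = -426.86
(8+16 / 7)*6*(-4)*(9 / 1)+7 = -15503 / 7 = -2214.71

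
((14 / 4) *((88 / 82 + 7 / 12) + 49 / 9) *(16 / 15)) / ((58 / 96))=2347744 / 53505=43.88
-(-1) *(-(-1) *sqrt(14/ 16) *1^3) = sqrt(14)/ 4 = 0.94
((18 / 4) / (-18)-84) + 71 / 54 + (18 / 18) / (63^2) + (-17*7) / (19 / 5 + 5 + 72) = -67672865 / 801738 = -84.41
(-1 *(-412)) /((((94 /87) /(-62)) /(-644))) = 715589616 /47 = 15225310.98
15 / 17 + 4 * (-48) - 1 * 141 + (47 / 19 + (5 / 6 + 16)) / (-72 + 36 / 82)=-1889985593 / 5686092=-332.39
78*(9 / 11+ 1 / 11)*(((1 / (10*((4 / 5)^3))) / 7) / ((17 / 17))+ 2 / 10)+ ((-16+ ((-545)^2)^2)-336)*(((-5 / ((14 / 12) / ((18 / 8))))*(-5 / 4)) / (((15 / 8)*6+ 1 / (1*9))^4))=4401012172106422063659 / 68949946815904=63829087.26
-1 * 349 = -349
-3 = -3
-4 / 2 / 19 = -2 / 19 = -0.11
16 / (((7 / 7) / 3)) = 48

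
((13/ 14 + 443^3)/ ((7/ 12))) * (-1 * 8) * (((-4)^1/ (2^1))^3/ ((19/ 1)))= 467380343424/ 931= 502019702.93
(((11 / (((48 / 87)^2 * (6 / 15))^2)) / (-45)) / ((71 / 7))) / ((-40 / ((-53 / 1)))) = -2886413761 / 1340080128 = -2.15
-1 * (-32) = 32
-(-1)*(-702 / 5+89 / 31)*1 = -21317 / 155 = -137.53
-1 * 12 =-12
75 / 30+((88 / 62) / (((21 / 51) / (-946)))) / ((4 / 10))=-3536955 / 434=-8149.67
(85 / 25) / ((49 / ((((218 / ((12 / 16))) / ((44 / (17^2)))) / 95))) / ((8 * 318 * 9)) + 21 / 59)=482273757792 / 50502388195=9.55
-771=-771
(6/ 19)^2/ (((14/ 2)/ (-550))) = -19800/ 2527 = -7.84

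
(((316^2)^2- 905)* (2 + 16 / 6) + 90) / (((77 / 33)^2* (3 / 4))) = 558388311616 / 49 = 11395679828.90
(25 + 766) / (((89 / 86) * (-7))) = -9718 / 89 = -109.19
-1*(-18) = 18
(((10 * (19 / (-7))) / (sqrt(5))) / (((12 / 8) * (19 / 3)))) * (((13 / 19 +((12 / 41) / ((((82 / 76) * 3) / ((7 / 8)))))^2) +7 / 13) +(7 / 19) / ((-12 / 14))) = -6692968546 * sqrt(5) / 14657222307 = -1.02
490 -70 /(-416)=101955 /208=490.17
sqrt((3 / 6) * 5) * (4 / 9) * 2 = 4 * sqrt(10) / 9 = 1.41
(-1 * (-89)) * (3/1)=267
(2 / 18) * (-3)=-1 / 3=-0.33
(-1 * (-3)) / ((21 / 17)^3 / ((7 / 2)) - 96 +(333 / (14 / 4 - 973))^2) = -18471509273 / 587045825938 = -0.03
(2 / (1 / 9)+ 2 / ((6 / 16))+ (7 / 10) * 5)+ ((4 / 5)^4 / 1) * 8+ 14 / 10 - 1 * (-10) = 155663 / 3750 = 41.51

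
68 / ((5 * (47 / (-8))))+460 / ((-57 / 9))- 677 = -3357441 / 4465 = -751.95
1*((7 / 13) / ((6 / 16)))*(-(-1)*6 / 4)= 28 / 13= 2.15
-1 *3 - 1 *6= -9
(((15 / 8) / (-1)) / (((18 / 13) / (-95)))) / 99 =6175 / 4752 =1.30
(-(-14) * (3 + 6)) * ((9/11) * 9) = 10206/11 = 927.82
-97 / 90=-1.08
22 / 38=11 / 19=0.58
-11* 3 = -33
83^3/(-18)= -571787/18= -31765.94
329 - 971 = -642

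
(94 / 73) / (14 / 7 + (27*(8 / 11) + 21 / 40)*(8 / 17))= 87890 / 784093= 0.11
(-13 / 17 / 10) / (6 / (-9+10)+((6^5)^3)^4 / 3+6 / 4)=-13 / 2769508418905724591061622628847227552387448177915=-0.00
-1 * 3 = -3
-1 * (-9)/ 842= 9/ 842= 0.01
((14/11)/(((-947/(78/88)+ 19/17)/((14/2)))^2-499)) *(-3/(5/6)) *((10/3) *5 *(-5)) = 45231650100/2694840976333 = 0.02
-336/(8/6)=-252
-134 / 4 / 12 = -67 / 24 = -2.79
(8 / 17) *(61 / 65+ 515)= 268288 / 1105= 242.79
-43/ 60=-0.72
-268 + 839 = 571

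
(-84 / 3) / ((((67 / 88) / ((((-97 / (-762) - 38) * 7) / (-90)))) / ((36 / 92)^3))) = -3359880216 / 517645015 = -6.49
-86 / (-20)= 43 / 10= 4.30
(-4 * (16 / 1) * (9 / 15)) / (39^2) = -64 / 2535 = -0.03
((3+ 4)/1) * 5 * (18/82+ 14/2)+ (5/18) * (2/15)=279761/1107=252.72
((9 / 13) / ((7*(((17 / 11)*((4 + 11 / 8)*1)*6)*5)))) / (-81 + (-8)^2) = -132 / 5654285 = -0.00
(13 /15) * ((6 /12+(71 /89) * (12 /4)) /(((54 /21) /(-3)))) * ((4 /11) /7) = -1339 /8811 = -0.15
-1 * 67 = -67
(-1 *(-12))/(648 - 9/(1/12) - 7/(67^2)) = 53868/2424053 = 0.02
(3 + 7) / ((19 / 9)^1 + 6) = 1.23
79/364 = 0.22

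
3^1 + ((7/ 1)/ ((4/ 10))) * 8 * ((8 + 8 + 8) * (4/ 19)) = 13497/ 19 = 710.37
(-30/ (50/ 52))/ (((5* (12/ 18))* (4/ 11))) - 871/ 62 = -30836/ 775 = -39.79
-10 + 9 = -1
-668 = -668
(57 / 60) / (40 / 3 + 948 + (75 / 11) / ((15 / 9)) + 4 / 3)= 627 / 638060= 0.00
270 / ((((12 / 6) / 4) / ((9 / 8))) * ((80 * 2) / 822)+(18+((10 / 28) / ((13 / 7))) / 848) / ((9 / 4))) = 33.39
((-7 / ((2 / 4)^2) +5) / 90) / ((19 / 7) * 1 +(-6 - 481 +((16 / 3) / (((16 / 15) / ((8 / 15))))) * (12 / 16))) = 161 / 303840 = 0.00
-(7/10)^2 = -0.49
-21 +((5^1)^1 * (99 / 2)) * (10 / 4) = 2391 / 4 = 597.75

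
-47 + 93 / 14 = -565 / 14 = -40.36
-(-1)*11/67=11/67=0.16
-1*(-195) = 195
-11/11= -1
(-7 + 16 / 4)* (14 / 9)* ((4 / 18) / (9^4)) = -28 / 177147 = -0.00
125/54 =2.31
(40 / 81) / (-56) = -5 / 567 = -0.01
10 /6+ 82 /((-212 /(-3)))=899 /318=2.83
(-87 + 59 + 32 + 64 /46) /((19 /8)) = 992 /437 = 2.27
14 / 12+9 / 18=5 / 3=1.67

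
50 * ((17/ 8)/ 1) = 425/ 4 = 106.25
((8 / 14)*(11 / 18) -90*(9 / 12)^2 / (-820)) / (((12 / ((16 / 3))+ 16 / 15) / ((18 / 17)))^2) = 137566350 / 3284625743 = 0.04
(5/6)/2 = 5/12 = 0.42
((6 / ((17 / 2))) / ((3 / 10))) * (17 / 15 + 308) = 37096 / 51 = 727.37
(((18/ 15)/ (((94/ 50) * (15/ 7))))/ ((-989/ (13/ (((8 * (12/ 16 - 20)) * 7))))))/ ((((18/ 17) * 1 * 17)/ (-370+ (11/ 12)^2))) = -691067/ 9277263072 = -0.00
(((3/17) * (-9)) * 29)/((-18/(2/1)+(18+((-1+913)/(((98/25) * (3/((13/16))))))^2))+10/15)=-22559796/1949396647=-0.01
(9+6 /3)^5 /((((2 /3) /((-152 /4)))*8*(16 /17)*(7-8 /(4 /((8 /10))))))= -260097365 /1152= -225778.96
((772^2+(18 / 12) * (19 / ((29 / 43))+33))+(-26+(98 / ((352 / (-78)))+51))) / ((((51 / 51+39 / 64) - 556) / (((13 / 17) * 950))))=-150293939239600 / 192413463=-781098.87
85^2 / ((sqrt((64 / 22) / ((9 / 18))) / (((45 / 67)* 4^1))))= 325125* sqrt(11) / 134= 8047.15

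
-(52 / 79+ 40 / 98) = -4128 / 3871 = -1.07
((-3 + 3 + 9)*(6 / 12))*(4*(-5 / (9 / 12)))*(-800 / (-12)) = -8000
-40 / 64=-5 / 8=-0.62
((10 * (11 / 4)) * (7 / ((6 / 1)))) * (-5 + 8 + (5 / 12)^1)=15785 / 144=109.62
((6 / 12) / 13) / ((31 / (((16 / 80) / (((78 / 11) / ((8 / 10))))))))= 11 / 392925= 0.00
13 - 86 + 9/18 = -145/2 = -72.50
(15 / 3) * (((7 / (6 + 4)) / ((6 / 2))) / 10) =7 / 60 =0.12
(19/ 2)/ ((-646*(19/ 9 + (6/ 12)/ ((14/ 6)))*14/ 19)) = -171/ 19924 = -0.01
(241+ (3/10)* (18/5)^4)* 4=3642356/3125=1165.55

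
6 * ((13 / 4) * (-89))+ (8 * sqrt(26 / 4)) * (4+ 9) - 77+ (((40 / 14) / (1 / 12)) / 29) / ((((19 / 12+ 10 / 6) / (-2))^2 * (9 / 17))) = -372914545 / 205842+ 52 * sqrt(26) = -1546.51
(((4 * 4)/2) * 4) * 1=32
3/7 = 0.43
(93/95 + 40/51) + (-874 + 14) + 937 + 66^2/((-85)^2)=32684972/411825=79.37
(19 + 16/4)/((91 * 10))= 23/910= 0.03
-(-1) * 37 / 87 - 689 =-59906 / 87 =-688.57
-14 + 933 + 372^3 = 51479767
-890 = -890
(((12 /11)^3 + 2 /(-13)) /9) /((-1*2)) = -9901 /155727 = -0.06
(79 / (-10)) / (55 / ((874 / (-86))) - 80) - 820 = -819.91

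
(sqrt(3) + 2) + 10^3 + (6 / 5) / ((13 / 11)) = sqrt(3) + 65196 / 65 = 1004.75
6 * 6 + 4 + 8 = 48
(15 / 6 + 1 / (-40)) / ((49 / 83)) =8217 / 1960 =4.19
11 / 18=0.61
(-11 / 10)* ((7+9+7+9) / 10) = -88 / 25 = -3.52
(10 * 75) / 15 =50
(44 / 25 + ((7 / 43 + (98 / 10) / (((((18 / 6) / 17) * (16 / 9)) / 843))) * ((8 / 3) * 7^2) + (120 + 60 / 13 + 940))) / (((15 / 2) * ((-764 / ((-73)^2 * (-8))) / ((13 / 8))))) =1537994209488019 / 36958500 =41614086.33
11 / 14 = 0.79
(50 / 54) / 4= 25 / 108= 0.23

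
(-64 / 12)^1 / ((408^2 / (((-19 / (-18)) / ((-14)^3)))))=19 / 1541623104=0.00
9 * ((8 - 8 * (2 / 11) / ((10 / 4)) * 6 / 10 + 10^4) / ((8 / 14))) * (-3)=-130036914 / 275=-472861.51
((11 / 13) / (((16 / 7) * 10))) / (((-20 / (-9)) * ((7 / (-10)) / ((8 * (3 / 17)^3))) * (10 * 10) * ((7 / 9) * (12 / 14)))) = -8019 / 510952000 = -0.00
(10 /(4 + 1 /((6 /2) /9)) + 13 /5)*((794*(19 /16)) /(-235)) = -16.16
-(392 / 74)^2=-38416 / 1369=-28.06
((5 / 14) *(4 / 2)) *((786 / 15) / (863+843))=0.02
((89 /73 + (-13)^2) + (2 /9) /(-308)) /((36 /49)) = 120556541 /520344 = 231.69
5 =5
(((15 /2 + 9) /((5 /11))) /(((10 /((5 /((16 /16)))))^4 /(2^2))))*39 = 14157 /40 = 353.92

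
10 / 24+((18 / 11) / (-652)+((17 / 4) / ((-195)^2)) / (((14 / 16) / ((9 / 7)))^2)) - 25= -5366130767357 / 218263145100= -24.59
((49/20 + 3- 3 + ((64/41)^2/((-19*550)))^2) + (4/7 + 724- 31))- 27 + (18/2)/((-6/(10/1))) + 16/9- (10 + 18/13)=162861066633691058779/252727155628447500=644.41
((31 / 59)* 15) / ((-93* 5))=-1 / 59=-0.02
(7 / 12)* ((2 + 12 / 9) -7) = -77 / 36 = -2.14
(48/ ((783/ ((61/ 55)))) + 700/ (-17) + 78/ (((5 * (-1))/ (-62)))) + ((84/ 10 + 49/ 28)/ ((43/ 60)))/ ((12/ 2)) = 19485431089/ 20987010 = 928.45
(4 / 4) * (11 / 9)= 11 / 9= 1.22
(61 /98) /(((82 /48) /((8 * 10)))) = 58560 /2009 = 29.15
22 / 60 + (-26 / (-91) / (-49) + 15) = 158063 / 10290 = 15.36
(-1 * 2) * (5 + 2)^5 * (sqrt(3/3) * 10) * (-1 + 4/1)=-1008420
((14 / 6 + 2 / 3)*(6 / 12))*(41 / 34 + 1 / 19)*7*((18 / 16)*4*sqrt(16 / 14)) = 63.57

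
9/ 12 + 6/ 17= 75/ 68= 1.10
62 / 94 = 31 / 47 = 0.66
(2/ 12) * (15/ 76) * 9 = 45/ 152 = 0.30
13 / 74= 0.18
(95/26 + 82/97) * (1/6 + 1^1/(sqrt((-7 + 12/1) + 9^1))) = 11347/15132 + 1621 * sqrt(14)/5044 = 1.95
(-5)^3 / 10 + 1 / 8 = -99 / 8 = -12.38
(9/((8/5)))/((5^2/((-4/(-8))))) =9/80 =0.11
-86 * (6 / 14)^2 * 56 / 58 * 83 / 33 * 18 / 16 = -43.15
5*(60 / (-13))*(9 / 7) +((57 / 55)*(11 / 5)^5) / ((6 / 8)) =59069656 / 1421875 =41.54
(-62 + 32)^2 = 900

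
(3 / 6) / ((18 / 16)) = 4 / 9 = 0.44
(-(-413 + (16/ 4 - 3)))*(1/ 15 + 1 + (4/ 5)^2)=52736/ 75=703.15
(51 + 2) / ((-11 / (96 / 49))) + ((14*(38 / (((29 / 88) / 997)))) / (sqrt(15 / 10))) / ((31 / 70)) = 2967432.17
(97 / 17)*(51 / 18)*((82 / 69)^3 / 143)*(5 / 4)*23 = 33426685 / 6127407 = 5.46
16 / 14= 8 / 7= 1.14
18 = 18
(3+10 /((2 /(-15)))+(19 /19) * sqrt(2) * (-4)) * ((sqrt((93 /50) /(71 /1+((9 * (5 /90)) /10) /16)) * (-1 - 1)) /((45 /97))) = 54.19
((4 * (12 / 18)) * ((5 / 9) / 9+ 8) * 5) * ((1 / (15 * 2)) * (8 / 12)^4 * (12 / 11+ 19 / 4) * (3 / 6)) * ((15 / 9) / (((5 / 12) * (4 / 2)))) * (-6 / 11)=-5370272 / 2381643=-2.25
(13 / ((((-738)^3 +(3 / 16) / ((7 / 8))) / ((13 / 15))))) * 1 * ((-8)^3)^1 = 1211392 / 84408927075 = 0.00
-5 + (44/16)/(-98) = -1971/392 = -5.03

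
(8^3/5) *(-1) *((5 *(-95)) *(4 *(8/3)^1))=1556480/3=518826.67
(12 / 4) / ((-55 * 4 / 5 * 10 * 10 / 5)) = -3 / 880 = -0.00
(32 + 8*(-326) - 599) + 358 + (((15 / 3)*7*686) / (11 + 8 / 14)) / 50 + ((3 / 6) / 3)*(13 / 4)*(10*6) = -2221831 / 810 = -2743.00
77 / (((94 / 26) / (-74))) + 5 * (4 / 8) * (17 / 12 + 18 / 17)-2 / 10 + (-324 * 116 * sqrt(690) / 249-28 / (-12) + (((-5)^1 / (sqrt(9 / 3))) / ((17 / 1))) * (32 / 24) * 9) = -12528 * sqrt(690) / 83-50104347 / 31960-20 * sqrt(3) / 17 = -5534.62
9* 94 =846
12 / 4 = 3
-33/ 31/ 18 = -11/ 186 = -0.06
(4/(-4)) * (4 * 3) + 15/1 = 3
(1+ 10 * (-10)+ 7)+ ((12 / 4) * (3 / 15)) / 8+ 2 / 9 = -33013 / 360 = -91.70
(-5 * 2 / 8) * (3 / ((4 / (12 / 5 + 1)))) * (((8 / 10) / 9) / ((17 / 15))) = -0.25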